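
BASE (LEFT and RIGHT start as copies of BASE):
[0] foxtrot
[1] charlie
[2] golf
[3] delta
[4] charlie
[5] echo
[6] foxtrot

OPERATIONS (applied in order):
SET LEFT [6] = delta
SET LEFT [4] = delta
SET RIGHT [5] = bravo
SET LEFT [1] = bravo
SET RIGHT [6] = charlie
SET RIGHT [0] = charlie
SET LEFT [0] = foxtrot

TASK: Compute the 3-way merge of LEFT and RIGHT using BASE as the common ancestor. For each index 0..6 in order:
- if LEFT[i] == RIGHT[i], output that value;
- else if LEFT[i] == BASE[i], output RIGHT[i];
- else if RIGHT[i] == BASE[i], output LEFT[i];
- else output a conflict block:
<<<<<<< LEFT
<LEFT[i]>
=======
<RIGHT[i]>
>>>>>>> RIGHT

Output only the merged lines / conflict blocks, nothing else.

Answer: charlie
bravo
golf
delta
delta
bravo
<<<<<<< LEFT
delta
=======
charlie
>>>>>>> RIGHT

Derivation:
Final LEFT:  [foxtrot, bravo, golf, delta, delta, echo, delta]
Final RIGHT: [charlie, charlie, golf, delta, charlie, bravo, charlie]
i=0: L=foxtrot=BASE, R=charlie -> take RIGHT -> charlie
i=1: L=bravo, R=charlie=BASE -> take LEFT -> bravo
i=2: L=golf R=golf -> agree -> golf
i=3: L=delta R=delta -> agree -> delta
i=4: L=delta, R=charlie=BASE -> take LEFT -> delta
i=5: L=echo=BASE, R=bravo -> take RIGHT -> bravo
i=6: BASE=foxtrot L=delta R=charlie all differ -> CONFLICT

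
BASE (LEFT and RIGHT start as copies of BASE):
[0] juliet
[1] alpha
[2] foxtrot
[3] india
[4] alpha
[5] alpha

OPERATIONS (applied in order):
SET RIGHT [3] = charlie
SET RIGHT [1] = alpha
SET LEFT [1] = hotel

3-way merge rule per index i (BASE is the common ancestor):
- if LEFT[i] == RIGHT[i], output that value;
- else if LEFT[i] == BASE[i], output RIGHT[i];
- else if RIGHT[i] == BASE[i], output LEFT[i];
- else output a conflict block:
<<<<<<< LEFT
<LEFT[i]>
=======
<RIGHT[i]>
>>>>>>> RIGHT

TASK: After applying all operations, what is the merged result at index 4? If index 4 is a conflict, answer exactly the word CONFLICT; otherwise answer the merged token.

Answer: alpha

Derivation:
Final LEFT:  [juliet, hotel, foxtrot, india, alpha, alpha]
Final RIGHT: [juliet, alpha, foxtrot, charlie, alpha, alpha]
i=0: L=juliet R=juliet -> agree -> juliet
i=1: L=hotel, R=alpha=BASE -> take LEFT -> hotel
i=2: L=foxtrot R=foxtrot -> agree -> foxtrot
i=3: L=india=BASE, R=charlie -> take RIGHT -> charlie
i=4: L=alpha R=alpha -> agree -> alpha
i=5: L=alpha R=alpha -> agree -> alpha
Index 4 -> alpha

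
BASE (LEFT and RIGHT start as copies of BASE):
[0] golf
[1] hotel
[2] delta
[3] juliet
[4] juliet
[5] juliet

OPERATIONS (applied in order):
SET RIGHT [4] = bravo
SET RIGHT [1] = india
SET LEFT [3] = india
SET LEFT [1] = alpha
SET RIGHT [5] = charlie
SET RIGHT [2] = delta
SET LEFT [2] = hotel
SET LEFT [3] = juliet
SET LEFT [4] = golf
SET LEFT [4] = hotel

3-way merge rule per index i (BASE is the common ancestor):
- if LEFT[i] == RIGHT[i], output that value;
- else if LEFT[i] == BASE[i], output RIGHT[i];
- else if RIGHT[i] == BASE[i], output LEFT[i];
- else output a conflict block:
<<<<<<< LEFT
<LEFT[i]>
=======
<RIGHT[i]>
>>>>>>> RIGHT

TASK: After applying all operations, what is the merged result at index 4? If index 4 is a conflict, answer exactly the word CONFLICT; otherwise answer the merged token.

Answer: CONFLICT

Derivation:
Final LEFT:  [golf, alpha, hotel, juliet, hotel, juliet]
Final RIGHT: [golf, india, delta, juliet, bravo, charlie]
i=0: L=golf R=golf -> agree -> golf
i=1: BASE=hotel L=alpha R=india all differ -> CONFLICT
i=2: L=hotel, R=delta=BASE -> take LEFT -> hotel
i=3: L=juliet R=juliet -> agree -> juliet
i=4: BASE=juliet L=hotel R=bravo all differ -> CONFLICT
i=5: L=juliet=BASE, R=charlie -> take RIGHT -> charlie
Index 4 -> CONFLICT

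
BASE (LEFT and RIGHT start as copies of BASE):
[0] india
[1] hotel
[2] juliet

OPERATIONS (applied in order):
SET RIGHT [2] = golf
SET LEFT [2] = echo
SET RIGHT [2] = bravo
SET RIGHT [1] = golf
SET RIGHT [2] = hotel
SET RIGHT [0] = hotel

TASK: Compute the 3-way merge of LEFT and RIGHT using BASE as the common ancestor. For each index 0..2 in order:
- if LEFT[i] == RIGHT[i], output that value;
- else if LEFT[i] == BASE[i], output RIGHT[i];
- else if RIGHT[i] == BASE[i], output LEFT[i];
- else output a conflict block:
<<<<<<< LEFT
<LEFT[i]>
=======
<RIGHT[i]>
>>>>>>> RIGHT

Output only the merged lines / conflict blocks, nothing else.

Final LEFT:  [india, hotel, echo]
Final RIGHT: [hotel, golf, hotel]
i=0: L=india=BASE, R=hotel -> take RIGHT -> hotel
i=1: L=hotel=BASE, R=golf -> take RIGHT -> golf
i=2: BASE=juliet L=echo R=hotel all differ -> CONFLICT

Answer: hotel
golf
<<<<<<< LEFT
echo
=======
hotel
>>>>>>> RIGHT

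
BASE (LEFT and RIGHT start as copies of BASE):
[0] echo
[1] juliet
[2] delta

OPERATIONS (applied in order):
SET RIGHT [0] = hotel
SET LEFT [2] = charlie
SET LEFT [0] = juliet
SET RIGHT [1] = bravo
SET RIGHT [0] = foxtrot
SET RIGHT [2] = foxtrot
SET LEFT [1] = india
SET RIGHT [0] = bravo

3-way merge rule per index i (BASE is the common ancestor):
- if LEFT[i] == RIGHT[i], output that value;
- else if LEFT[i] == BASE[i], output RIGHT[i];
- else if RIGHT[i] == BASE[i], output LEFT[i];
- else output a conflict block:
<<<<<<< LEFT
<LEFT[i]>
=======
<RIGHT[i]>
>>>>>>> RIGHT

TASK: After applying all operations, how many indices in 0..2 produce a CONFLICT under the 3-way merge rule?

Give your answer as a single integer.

Final LEFT:  [juliet, india, charlie]
Final RIGHT: [bravo, bravo, foxtrot]
i=0: BASE=echo L=juliet R=bravo all differ -> CONFLICT
i=1: BASE=juliet L=india R=bravo all differ -> CONFLICT
i=2: BASE=delta L=charlie R=foxtrot all differ -> CONFLICT
Conflict count: 3

Answer: 3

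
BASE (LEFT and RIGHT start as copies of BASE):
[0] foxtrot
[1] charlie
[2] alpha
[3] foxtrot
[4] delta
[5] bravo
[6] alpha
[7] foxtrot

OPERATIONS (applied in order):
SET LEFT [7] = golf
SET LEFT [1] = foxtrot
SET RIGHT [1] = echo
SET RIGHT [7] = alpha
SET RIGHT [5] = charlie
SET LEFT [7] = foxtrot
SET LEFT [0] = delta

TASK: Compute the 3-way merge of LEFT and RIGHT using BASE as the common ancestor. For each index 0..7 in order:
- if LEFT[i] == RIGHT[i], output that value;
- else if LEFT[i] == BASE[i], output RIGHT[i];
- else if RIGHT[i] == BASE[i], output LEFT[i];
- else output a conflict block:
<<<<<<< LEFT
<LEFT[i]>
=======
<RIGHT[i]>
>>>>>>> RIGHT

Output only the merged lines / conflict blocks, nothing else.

Answer: delta
<<<<<<< LEFT
foxtrot
=======
echo
>>>>>>> RIGHT
alpha
foxtrot
delta
charlie
alpha
alpha

Derivation:
Final LEFT:  [delta, foxtrot, alpha, foxtrot, delta, bravo, alpha, foxtrot]
Final RIGHT: [foxtrot, echo, alpha, foxtrot, delta, charlie, alpha, alpha]
i=0: L=delta, R=foxtrot=BASE -> take LEFT -> delta
i=1: BASE=charlie L=foxtrot R=echo all differ -> CONFLICT
i=2: L=alpha R=alpha -> agree -> alpha
i=3: L=foxtrot R=foxtrot -> agree -> foxtrot
i=4: L=delta R=delta -> agree -> delta
i=5: L=bravo=BASE, R=charlie -> take RIGHT -> charlie
i=6: L=alpha R=alpha -> agree -> alpha
i=7: L=foxtrot=BASE, R=alpha -> take RIGHT -> alpha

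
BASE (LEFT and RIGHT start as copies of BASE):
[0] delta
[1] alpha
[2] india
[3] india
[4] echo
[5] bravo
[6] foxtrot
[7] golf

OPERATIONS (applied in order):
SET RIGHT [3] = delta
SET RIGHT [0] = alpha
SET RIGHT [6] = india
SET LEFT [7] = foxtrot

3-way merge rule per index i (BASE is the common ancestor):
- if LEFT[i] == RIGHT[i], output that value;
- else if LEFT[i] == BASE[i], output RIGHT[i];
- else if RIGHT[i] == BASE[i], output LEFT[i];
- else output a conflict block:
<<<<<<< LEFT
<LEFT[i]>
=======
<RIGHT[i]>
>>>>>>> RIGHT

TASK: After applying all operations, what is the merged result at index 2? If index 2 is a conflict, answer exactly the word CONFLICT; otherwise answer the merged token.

Final LEFT:  [delta, alpha, india, india, echo, bravo, foxtrot, foxtrot]
Final RIGHT: [alpha, alpha, india, delta, echo, bravo, india, golf]
i=0: L=delta=BASE, R=alpha -> take RIGHT -> alpha
i=1: L=alpha R=alpha -> agree -> alpha
i=2: L=india R=india -> agree -> india
i=3: L=india=BASE, R=delta -> take RIGHT -> delta
i=4: L=echo R=echo -> agree -> echo
i=5: L=bravo R=bravo -> agree -> bravo
i=6: L=foxtrot=BASE, R=india -> take RIGHT -> india
i=7: L=foxtrot, R=golf=BASE -> take LEFT -> foxtrot
Index 2 -> india

Answer: india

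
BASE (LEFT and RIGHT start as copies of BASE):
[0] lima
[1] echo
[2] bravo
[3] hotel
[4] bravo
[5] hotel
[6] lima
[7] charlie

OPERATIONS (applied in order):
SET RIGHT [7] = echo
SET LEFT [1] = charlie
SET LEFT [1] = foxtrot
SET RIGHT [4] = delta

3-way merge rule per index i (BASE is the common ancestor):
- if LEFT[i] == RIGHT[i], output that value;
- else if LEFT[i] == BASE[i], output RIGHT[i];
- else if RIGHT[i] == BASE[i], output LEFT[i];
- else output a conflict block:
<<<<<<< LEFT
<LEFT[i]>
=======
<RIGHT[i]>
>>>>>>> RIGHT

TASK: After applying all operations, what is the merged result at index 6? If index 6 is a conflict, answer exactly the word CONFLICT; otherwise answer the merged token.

Answer: lima

Derivation:
Final LEFT:  [lima, foxtrot, bravo, hotel, bravo, hotel, lima, charlie]
Final RIGHT: [lima, echo, bravo, hotel, delta, hotel, lima, echo]
i=0: L=lima R=lima -> agree -> lima
i=1: L=foxtrot, R=echo=BASE -> take LEFT -> foxtrot
i=2: L=bravo R=bravo -> agree -> bravo
i=3: L=hotel R=hotel -> agree -> hotel
i=4: L=bravo=BASE, R=delta -> take RIGHT -> delta
i=5: L=hotel R=hotel -> agree -> hotel
i=6: L=lima R=lima -> agree -> lima
i=7: L=charlie=BASE, R=echo -> take RIGHT -> echo
Index 6 -> lima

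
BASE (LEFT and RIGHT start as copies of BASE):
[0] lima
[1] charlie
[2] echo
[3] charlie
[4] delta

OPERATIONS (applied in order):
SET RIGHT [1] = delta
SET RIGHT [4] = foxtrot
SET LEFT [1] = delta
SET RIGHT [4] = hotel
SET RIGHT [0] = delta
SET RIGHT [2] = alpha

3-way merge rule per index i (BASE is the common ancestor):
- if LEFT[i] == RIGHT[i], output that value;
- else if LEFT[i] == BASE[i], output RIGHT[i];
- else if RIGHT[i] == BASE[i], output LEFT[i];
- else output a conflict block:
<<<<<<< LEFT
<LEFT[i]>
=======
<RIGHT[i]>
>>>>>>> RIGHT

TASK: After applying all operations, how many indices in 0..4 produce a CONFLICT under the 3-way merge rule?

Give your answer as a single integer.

Final LEFT:  [lima, delta, echo, charlie, delta]
Final RIGHT: [delta, delta, alpha, charlie, hotel]
i=0: L=lima=BASE, R=delta -> take RIGHT -> delta
i=1: L=delta R=delta -> agree -> delta
i=2: L=echo=BASE, R=alpha -> take RIGHT -> alpha
i=3: L=charlie R=charlie -> agree -> charlie
i=4: L=delta=BASE, R=hotel -> take RIGHT -> hotel
Conflict count: 0

Answer: 0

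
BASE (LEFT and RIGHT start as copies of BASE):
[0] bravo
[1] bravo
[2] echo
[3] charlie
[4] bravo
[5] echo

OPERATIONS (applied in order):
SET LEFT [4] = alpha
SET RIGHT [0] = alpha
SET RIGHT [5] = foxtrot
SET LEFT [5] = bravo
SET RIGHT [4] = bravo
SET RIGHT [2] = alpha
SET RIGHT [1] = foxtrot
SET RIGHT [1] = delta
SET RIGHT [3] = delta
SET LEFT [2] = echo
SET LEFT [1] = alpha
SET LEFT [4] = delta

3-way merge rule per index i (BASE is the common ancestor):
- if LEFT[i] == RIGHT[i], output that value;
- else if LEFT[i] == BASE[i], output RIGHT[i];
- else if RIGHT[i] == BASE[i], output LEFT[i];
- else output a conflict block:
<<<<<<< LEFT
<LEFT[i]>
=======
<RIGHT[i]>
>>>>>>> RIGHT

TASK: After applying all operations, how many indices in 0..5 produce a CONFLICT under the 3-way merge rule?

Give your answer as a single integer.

Final LEFT:  [bravo, alpha, echo, charlie, delta, bravo]
Final RIGHT: [alpha, delta, alpha, delta, bravo, foxtrot]
i=0: L=bravo=BASE, R=alpha -> take RIGHT -> alpha
i=1: BASE=bravo L=alpha R=delta all differ -> CONFLICT
i=2: L=echo=BASE, R=alpha -> take RIGHT -> alpha
i=3: L=charlie=BASE, R=delta -> take RIGHT -> delta
i=4: L=delta, R=bravo=BASE -> take LEFT -> delta
i=5: BASE=echo L=bravo R=foxtrot all differ -> CONFLICT
Conflict count: 2

Answer: 2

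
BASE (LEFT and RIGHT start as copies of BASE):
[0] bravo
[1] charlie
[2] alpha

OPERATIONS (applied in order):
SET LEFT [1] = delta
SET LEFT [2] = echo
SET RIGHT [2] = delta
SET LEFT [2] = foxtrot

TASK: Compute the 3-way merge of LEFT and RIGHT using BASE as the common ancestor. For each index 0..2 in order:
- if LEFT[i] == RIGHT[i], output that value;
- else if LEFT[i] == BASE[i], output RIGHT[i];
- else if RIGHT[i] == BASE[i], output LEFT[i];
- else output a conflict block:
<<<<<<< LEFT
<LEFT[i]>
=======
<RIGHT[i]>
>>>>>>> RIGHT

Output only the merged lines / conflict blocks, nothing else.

Final LEFT:  [bravo, delta, foxtrot]
Final RIGHT: [bravo, charlie, delta]
i=0: L=bravo R=bravo -> agree -> bravo
i=1: L=delta, R=charlie=BASE -> take LEFT -> delta
i=2: BASE=alpha L=foxtrot R=delta all differ -> CONFLICT

Answer: bravo
delta
<<<<<<< LEFT
foxtrot
=======
delta
>>>>>>> RIGHT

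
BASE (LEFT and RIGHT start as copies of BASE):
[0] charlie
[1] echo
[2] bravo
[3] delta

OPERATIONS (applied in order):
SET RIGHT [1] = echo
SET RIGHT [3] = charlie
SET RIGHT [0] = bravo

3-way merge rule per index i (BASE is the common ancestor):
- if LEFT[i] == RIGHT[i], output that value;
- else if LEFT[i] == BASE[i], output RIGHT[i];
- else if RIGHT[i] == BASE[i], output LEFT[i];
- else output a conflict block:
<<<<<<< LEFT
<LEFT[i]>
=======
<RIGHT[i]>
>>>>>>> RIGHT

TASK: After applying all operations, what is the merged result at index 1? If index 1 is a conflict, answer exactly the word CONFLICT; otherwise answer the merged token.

Final LEFT:  [charlie, echo, bravo, delta]
Final RIGHT: [bravo, echo, bravo, charlie]
i=0: L=charlie=BASE, R=bravo -> take RIGHT -> bravo
i=1: L=echo R=echo -> agree -> echo
i=2: L=bravo R=bravo -> agree -> bravo
i=3: L=delta=BASE, R=charlie -> take RIGHT -> charlie
Index 1 -> echo

Answer: echo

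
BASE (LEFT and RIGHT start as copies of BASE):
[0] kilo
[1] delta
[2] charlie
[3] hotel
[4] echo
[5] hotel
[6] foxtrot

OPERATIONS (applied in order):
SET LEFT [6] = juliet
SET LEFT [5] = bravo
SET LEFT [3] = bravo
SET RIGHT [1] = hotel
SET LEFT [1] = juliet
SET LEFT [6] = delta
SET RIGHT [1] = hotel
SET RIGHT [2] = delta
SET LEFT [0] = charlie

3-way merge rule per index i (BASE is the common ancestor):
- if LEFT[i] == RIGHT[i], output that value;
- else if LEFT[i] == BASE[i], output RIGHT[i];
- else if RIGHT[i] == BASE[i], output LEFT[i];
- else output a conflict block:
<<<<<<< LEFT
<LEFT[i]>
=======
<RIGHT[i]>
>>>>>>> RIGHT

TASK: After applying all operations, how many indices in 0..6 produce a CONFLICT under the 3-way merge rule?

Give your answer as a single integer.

Final LEFT:  [charlie, juliet, charlie, bravo, echo, bravo, delta]
Final RIGHT: [kilo, hotel, delta, hotel, echo, hotel, foxtrot]
i=0: L=charlie, R=kilo=BASE -> take LEFT -> charlie
i=1: BASE=delta L=juliet R=hotel all differ -> CONFLICT
i=2: L=charlie=BASE, R=delta -> take RIGHT -> delta
i=3: L=bravo, R=hotel=BASE -> take LEFT -> bravo
i=4: L=echo R=echo -> agree -> echo
i=5: L=bravo, R=hotel=BASE -> take LEFT -> bravo
i=6: L=delta, R=foxtrot=BASE -> take LEFT -> delta
Conflict count: 1

Answer: 1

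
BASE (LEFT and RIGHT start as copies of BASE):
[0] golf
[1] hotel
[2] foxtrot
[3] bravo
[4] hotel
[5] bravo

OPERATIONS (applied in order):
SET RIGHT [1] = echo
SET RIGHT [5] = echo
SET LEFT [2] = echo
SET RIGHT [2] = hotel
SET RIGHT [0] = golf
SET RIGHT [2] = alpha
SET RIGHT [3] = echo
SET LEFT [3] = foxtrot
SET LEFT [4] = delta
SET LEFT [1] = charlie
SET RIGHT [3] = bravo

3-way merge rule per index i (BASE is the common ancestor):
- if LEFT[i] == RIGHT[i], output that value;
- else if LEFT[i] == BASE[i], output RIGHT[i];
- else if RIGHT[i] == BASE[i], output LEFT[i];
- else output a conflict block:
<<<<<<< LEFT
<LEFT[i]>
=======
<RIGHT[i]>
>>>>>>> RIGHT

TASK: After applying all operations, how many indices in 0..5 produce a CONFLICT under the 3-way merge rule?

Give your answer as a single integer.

Final LEFT:  [golf, charlie, echo, foxtrot, delta, bravo]
Final RIGHT: [golf, echo, alpha, bravo, hotel, echo]
i=0: L=golf R=golf -> agree -> golf
i=1: BASE=hotel L=charlie R=echo all differ -> CONFLICT
i=2: BASE=foxtrot L=echo R=alpha all differ -> CONFLICT
i=3: L=foxtrot, R=bravo=BASE -> take LEFT -> foxtrot
i=4: L=delta, R=hotel=BASE -> take LEFT -> delta
i=5: L=bravo=BASE, R=echo -> take RIGHT -> echo
Conflict count: 2

Answer: 2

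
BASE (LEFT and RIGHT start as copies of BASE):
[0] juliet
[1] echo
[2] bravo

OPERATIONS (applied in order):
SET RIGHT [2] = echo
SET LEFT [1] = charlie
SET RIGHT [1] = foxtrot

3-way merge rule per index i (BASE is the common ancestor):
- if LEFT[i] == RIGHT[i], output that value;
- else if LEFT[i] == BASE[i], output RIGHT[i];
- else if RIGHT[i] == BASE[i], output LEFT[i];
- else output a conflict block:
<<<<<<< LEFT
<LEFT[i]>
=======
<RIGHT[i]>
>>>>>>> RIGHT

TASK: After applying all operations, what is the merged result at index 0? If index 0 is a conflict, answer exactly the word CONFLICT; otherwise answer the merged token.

Answer: juliet

Derivation:
Final LEFT:  [juliet, charlie, bravo]
Final RIGHT: [juliet, foxtrot, echo]
i=0: L=juliet R=juliet -> agree -> juliet
i=1: BASE=echo L=charlie R=foxtrot all differ -> CONFLICT
i=2: L=bravo=BASE, R=echo -> take RIGHT -> echo
Index 0 -> juliet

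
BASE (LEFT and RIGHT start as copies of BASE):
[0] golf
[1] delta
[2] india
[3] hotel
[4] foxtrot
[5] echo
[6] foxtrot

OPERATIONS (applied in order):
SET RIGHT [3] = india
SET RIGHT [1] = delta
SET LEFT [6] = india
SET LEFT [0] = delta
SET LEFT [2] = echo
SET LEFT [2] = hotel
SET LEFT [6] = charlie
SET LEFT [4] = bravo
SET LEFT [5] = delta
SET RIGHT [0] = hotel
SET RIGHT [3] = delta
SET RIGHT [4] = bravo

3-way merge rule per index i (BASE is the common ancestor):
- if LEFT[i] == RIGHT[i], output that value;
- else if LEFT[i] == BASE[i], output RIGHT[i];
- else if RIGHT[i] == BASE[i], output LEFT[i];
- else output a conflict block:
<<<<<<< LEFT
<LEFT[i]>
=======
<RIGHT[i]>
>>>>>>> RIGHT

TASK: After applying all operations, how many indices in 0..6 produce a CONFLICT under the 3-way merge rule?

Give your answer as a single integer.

Answer: 1

Derivation:
Final LEFT:  [delta, delta, hotel, hotel, bravo, delta, charlie]
Final RIGHT: [hotel, delta, india, delta, bravo, echo, foxtrot]
i=0: BASE=golf L=delta R=hotel all differ -> CONFLICT
i=1: L=delta R=delta -> agree -> delta
i=2: L=hotel, R=india=BASE -> take LEFT -> hotel
i=3: L=hotel=BASE, R=delta -> take RIGHT -> delta
i=4: L=bravo R=bravo -> agree -> bravo
i=5: L=delta, R=echo=BASE -> take LEFT -> delta
i=6: L=charlie, R=foxtrot=BASE -> take LEFT -> charlie
Conflict count: 1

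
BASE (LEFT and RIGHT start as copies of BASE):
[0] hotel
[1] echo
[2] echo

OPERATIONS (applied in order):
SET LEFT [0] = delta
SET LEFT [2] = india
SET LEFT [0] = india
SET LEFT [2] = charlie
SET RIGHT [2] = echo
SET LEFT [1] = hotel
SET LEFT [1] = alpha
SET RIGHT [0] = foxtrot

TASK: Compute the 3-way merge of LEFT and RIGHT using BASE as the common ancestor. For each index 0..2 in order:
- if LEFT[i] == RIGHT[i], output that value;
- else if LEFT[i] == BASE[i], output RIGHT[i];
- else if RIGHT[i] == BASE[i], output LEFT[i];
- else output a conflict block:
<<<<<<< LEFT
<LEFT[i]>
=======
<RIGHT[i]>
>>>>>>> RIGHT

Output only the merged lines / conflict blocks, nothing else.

Answer: <<<<<<< LEFT
india
=======
foxtrot
>>>>>>> RIGHT
alpha
charlie

Derivation:
Final LEFT:  [india, alpha, charlie]
Final RIGHT: [foxtrot, echo, echo]
i=0: BASE=hotel L=india R=foxtrot all differ -> CONFLICT
i=1: L=alpha, R=echo=BASE -> take LEFT -> alpha
i=2: L=charlie, R=echo=BASE -> take LEFT -> charlie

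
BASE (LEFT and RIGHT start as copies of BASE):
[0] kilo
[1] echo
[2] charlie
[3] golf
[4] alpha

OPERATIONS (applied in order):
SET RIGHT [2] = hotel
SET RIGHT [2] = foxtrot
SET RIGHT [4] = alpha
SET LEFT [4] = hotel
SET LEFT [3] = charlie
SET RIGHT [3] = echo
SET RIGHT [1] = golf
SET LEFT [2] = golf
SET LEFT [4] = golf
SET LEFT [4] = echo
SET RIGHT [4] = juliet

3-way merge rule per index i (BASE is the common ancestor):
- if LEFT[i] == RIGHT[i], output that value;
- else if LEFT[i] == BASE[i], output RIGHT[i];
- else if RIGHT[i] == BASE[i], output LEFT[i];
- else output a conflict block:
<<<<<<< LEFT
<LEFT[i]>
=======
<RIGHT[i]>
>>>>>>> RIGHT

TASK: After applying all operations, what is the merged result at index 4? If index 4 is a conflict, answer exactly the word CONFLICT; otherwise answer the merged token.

Final LEFT:  [kilo, echo, golf, charlie, echo]
Final RIGHT: [kilo, golf, foxtrot, echo, juliet]
i=0: L=kilo R=kilo -> agree -> kilo
i=1: L=echo=BASE, R=golf -> take RIGHT -> golf
i=2: BASE=charlie L=golf R=foxtrot all differ -> CONFLICT
i=3: BASE=golf L=charlie R=echo all differ -> CONFLICT
i=4: BASE=alpha L=echo R=juliet all differ -> CONFLICT
Index 4 -> CONFLICT

Answer: CONFLICT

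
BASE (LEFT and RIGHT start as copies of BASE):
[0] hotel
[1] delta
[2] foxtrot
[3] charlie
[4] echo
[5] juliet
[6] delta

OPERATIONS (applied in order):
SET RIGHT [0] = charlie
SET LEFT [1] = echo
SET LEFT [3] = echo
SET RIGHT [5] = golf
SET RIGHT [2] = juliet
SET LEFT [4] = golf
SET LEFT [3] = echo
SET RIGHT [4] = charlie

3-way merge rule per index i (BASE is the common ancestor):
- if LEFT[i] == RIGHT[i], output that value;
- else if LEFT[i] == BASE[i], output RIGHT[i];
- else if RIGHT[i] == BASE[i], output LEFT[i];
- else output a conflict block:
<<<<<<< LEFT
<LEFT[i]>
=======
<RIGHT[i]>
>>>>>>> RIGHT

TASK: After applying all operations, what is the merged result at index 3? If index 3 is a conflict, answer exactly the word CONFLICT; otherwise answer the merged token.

Answer: echo

Derivation:
Final LEFT:  [hotel, echo, foxtrot, echo, golf, juliet, delta]
Final RIGHT: [charlie, delta, juliet, charlie, charlie, golf, delta]
i=0: L=hotel=BASE, R=charlie -> take RIGHT -> charlie
i=1: L=echo, R=delta=BASE -> take LEFT -> echo
i=2: L=foxtrot=BASE, R=juliet -> take RIGHT -> juliet
i=3: L=echo, R=charlie=BASE -> take LEFT -> echo
i=4: BASE=echo L=golf R=charlie all differ -> CONFLICT
i=5: L=juliet=BASE, R=golf -> take RIGHT -> golf
i=6: L=delta R=delta -> agree -> delta
Index 3 -> echo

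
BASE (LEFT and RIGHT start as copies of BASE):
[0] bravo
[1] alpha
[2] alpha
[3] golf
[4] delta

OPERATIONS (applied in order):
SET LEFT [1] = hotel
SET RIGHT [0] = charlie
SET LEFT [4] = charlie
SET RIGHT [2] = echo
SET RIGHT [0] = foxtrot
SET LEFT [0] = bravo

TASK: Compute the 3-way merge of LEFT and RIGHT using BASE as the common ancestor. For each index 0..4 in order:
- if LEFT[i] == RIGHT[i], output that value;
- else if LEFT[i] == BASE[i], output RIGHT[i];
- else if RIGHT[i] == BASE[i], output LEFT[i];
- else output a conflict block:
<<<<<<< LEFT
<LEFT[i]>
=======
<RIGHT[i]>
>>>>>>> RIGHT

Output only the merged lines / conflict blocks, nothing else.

Answer: foxtrot
hotel
echo
golf
charlie

Derivation:
Final LEFT:  [bravo, hotel, alpha, golf, charlie]
Final RIGHT: [foxtrot, alpha, echo, golf, delta]
i=0: L=bravo=BASE, R=foxtrot -> take RIGHT -> foxtrot
i=1: L=hotel, R=alpha=BASE -> take LEFT -> hotel
i=2: L=alpha=BASE, R=echo -> take RIGHT -> echo
i=3: L=golf R=golf -> agree -> golf
i=4: L=charlie, R=delta=BASE -> take LEFT -> charlie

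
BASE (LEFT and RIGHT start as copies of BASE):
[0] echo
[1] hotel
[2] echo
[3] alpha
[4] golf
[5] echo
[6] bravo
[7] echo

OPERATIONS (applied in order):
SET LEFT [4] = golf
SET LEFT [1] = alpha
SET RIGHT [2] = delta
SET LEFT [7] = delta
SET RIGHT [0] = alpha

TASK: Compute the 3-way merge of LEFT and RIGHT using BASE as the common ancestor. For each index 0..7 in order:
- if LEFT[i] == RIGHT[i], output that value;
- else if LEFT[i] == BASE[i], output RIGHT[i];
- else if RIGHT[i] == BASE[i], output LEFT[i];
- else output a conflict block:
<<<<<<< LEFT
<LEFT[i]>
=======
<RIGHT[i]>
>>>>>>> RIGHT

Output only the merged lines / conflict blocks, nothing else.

Answer: alpha
alpha
delta
alpha
golf
echo
bravo
delta

Derivation:
Final LEFT:  [echo, alpha, echo, alpha, golf, echo, bravo, delta]
Final RIGHT: [alpha, hotel, delta, alpha, golf, echo, bravo, echo]
i=0: L=echo=BASE, R=alpha -> take RIGHT -> alpha
i=1: L=alpha, R=hotel=BASE -> take LEFT -> alpha
i=2: L=echo=BASE, R=delta -> take RIGHT -> delta
i=3: L=alpha R=alpha -> agree -> alpha
i=4: L=golf R=golf -> agree -> golf
i=5: L=echo R=echo -> agree -> echo
i=6: L=bravo R=bravo -> agree -> bravo
i=7: L=delta, R=echo=BASE -> take LEFT -> delta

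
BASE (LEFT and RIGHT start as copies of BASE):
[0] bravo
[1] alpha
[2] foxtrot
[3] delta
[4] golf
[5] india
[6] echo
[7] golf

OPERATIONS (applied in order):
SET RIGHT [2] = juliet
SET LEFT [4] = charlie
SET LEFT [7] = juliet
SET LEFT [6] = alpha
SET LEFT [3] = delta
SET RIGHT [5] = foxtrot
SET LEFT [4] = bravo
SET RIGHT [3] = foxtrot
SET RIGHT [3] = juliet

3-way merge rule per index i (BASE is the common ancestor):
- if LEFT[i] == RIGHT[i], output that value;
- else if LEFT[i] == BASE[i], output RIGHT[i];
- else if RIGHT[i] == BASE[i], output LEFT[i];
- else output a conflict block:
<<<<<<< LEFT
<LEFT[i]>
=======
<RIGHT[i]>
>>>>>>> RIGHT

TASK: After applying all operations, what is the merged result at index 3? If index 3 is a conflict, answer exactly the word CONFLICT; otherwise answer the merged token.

Answer: juliet

Derivation:
Final LEFT:  [bravo, alpha, foxtrot, delta, bravo, india, alpha, juliet]
Final RIGHT: [bravo, alpha, juliet, juliet, golf, foxtrot, echo, golf]
i=0: L=bravo R=bravo -> agree -> bravo
i=1: L=alpha R=alpha -> agree -> alpha
i=2: L=foxtrot=BASE, R=juliet -> take RIGHT -> juliet
i=3: L=delta=BASE, R=juliet -> take RIGHT -> juliet
i=4: L=bravo, R=golf=BASE -> take LEFT -> bravo
i=5: L=india=BASE, R=foxtrot -> take RIGHT -> foxtrot
i=6: L=alpha, R=echo=BASE -> take LEFT -> alpha
i=7: L=juliet, R=golf=BASE -> take LEFT -> juliet
Index 3 -> juliet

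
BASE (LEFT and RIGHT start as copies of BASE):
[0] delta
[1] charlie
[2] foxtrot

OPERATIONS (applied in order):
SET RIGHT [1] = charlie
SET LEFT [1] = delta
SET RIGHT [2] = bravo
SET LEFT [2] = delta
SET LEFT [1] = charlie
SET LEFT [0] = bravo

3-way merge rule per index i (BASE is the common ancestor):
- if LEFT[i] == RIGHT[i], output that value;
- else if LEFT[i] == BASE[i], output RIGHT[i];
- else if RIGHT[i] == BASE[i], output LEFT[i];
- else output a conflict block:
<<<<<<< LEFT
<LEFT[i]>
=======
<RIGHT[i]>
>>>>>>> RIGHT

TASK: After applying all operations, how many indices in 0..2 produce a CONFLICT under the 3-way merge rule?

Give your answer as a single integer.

Answer: 1

Derivation:
Final LEFT:  [bravo, charlie, delta]
Final RIGHT: [delta, charlie, bravo]
i=0: L=bravo, R=delta=BASE -> take LEFT -> bravo
i=1: L=charlie R=charlie -> agree -> charlie
i=2: BASE=foxtrot L=delta R=bravo all differ -> CONFLICT
Conflict count: 1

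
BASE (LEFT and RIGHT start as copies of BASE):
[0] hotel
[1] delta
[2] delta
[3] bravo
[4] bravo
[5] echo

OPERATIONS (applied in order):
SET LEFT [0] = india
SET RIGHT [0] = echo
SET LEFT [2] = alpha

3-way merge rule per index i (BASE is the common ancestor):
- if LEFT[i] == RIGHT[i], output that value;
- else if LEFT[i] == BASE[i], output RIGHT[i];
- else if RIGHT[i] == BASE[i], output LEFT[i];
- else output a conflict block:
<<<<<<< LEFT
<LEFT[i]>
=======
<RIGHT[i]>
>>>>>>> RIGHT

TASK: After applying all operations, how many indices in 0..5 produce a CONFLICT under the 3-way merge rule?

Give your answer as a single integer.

Final LEFT:  [india, delta, alpha, bravo, bravo, echo]
Final RIGHT: [echo, delta, delta, bravo, bravo, echo]
i=0: BASE=hotel L=india R=echo all differ -> CONFLICT
i=1: L=delta R=delta -> agree -> delta
i=2: L=alpha, R=delta=BASE -> take LEFT -> alpha
i=3: L=bravo R=bravo -> agree -> bravo
i=4: L=bravo R=bravo -> agree -> bravo
i=5: L=echo R=echo -> agree -> echo
Conflict count: 1

Answer: 1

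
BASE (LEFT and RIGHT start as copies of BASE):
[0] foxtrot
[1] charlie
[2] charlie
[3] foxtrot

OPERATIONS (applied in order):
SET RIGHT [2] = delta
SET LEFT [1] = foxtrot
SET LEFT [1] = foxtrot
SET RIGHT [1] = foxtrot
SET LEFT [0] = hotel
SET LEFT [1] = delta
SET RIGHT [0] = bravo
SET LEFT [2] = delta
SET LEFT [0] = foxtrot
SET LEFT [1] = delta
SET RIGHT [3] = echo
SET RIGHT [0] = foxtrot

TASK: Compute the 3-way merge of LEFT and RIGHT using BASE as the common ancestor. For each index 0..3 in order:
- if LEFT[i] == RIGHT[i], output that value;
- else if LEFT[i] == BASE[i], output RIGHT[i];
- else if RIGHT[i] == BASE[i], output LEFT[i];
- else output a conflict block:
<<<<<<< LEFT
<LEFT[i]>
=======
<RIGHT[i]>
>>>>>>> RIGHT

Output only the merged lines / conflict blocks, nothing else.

Final LEFT:  [foxtrot, delta, delta, foxtrot]
Final RIGHT: [foxtrot, foxtrot, delta, echo]
i=0: L=foxtrot R=foxtrot -> agree -> foxtrot
i=1: BASE=charlie L=delta R=foxtrot all differ -> CONFLICT
i=2: L=delta R=delta -> agree -> delta
i=3: L=foxtrot=BASE, R=echo -> take RIGHT -> echo

Answer: foxtrot
<<<<<<< LEFT
delta
=======
foxtrot
>>>>>>> RIGHT
delta
echo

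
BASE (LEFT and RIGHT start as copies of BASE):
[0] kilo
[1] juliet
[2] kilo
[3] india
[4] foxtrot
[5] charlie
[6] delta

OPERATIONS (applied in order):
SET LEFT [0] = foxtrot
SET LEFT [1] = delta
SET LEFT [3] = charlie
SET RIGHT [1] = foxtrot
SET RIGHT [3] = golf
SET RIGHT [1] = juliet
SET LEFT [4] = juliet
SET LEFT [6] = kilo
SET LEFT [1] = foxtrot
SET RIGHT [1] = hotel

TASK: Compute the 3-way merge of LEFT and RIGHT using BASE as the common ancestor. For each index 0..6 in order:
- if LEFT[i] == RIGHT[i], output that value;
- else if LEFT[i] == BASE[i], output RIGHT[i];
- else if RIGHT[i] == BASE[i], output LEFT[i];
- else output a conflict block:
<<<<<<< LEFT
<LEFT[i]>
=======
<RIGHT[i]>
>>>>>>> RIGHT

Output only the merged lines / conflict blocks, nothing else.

Final LEFT:  [foxtrot, foxtrot, kilo, charlie, juliet, charlie, kilo]
Final RIGHT: [kilo, hotel, kilo, golf, foxtrot, charlie, delta]
i=0: L=foxtrot, R=kilo=BASE -> take LEFT -> foxtrot
i=1: BASE=juliet L=foxtrot R=hotel all differ -> CONFLICT
i=2: L=kilo R=kilo -> agree -> kilo
i=3: BASE=india L=charlie R=golf all differ -> CONFLICT
i=4: L=juliet, R=foxtrot=BASE -> take LEFT -> juliet
i=5: L=charlie R=charlie -> agree -> charlie
i=6: L=kilo, R=delta=BASE -> take LEFT -> kilo

Answer: foxtrot
<<<<<<< LEFT
foxtrot
=======
hotel
>>>>>>> RIGHT
kilo
<<<<<<< LEFT
charlie
=======
golf
>>>>>>> RIGHT
juliet
charlie
kilo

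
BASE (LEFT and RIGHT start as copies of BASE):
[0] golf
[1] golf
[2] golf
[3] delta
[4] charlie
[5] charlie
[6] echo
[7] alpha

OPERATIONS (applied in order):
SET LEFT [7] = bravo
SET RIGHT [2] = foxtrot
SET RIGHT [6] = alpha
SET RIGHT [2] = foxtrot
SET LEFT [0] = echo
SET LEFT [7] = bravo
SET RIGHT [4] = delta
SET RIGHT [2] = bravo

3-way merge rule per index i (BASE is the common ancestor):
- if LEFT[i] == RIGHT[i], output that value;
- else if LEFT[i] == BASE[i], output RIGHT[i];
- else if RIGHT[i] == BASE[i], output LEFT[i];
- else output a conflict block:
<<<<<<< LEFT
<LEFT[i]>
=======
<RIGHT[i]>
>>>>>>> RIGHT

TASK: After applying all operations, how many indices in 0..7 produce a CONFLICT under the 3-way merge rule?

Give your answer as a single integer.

Final LEFT:  [echo, golf, golf, delta, charlie, charlie, echo, bravo]
Final RIGHT: [golf, golf, bravo, delta, delta, charlie, alpha, alpha]
i=0: L=echo, R=golf=BASE -> take LEFT -> echo
i=1: L=golf R=golf -> agree -> golf
i=2: L=golf=BASE, R=bravo -> take RIGHT -> bravo
i=3: L=delta R=delta -> agree -> delta
i=4: L=charlie=BASE, R=delta -> take RIGHT -> delta
i=5: L=charlie R=charlie -> agree -> charlie
i=6: L=echo=BASE, R=alpha -> take RIGHT -> alpha
i=7: L=bravo, R=alpha=BASE -> take LEFT -> bravo
Conflict count: 0

Answer: 0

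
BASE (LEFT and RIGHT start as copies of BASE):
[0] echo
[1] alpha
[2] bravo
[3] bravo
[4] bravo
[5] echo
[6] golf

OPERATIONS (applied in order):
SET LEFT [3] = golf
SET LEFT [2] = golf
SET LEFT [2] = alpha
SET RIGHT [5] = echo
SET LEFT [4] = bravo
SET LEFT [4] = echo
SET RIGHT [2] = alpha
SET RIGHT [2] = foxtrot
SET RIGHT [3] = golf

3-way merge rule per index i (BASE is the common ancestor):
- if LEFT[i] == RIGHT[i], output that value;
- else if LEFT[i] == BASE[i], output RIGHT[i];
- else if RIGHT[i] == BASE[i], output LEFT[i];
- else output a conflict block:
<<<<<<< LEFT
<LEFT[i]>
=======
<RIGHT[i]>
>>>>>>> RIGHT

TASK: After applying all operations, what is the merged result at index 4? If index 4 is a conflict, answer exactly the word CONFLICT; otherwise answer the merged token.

Final LEFT:  [echo, alpha, alpha, golf, echo, echo, golf]
Final RIGHT: [echo, alpha, foxtrot, golf, bravo, echo, golf]
i=0: L=echo R=echo -> agree -> echo
i=1: L=alpha R=alpha -> agree -> alpha
i=2: BASE=bravo L=alpha R=foxtrot all differ -> CONFLICT
i=3: L=golf R=golf -> agree -> golf
i=4: L=echo, R=bravo=BASE -> take LEFT -> echo
i=5: L=echo R=echo -> agree -> echo
i=6: L=golf R=golf -> agree -> golf
Index 4 -> echo

Answer: echo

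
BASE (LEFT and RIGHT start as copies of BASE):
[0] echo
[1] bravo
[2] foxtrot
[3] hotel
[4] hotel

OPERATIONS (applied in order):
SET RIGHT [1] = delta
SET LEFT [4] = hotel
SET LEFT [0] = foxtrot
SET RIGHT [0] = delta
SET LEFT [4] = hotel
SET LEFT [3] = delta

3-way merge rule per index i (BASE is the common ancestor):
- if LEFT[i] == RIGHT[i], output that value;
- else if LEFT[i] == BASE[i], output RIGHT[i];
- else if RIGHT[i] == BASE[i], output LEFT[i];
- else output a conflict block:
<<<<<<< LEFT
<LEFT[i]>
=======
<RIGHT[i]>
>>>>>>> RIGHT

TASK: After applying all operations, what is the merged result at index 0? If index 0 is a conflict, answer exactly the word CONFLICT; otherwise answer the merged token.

Final LEFT:  [foxtrot, bravo, foxtrot, delta, hotel]
Final RIGHT: [delta, delta, foxtrot, hotel, hotel]
i=0: BASE=echo L=foxtrot R=delta all differ -> CONFLICT
i=1: L=bravo=BASE, R=delta -> take RIGHT -> delta
i=2: L=foxtrot R=foxtrot -> agree -> foxtrot
i=3: L=delta, R=hotel=BASE -> take LEFT -> delta
i=4: L=hotel R=hotel -> agree -> hotel
Index 0 -> CONFLICT

Answer: CONFLICT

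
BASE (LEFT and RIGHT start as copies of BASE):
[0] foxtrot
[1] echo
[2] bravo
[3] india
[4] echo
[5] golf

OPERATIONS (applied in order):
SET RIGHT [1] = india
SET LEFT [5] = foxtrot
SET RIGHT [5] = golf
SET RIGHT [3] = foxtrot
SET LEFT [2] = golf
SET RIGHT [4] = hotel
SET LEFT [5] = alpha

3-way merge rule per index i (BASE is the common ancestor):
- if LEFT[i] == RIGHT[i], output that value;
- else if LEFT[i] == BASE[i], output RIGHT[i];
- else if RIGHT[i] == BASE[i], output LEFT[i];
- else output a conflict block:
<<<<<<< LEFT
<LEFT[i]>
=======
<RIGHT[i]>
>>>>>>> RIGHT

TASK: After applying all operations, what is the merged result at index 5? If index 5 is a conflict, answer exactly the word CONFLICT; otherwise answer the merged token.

Final LEFT:  [foxtrot, echo, golf, india, echo, alpha]
Final RIGHT: [foxtrot, india, bravo, foxtrot, hotel, golf]
i=0: L=foxtrot R=foxtrot -> agree -> foxtrot
i=1: L=echo=BASE, R=india -> take RIGHT -> india
i=2: L=golf, R=bravo=BASE -> take LEFT -> golf
i=3: L=india=BASE, R=foxtrot -> take RIGHT -> foxtrot
i=4: L=echo=BASE, R=hotel -> take RIGHT -> hotel
i=5: L=alpha, R=golf=BASE -> take LEFT -> alpha
Index 5 -> alpha

Answer: alpha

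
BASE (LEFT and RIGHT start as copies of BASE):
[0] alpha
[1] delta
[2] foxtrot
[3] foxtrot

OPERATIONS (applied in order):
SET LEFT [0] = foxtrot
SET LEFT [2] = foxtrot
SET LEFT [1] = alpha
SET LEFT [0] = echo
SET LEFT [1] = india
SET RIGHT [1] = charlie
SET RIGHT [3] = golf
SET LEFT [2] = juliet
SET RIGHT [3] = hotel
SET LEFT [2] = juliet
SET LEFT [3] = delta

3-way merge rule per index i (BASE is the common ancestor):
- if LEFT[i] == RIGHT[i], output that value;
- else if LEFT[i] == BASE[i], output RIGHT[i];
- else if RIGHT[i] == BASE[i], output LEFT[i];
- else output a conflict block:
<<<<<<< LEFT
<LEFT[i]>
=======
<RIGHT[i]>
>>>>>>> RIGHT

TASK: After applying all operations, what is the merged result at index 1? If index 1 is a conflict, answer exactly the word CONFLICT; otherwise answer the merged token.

Answer: CONFLICT

Derivation:
Final LEFT:  [echo, india, juliet, delta]
Final RIGHT: [alpha, charlie, foxtrot, hotel]
i=0: L=echo, R=alpha=BASE -> take LEFT -> echo
i=1: BASE=delta L=india R=charlie all differ -> CONFLICT
i=2: L=juliet, R=foxtrot=BASE -> take LEFT -> juliet
i=3: BASE=foxtrot L=delta R=hotel all differ -> CONFLICT
Index 1 -> CONFLICT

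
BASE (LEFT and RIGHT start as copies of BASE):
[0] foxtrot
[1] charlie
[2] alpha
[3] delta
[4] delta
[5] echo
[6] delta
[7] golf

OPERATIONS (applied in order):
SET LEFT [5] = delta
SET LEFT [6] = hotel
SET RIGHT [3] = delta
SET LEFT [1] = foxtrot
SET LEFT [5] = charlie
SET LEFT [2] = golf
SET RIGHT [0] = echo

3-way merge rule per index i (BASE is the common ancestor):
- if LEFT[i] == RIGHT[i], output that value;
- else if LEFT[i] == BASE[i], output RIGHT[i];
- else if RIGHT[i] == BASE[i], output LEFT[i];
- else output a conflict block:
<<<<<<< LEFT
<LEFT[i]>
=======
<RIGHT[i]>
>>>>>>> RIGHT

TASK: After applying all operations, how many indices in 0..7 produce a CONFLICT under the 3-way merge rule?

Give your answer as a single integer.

Final LEFT:  [foxtrot, foxtrot, golf, delta, delta, charlie, hotel, golf]
Final RIGHT: [echo, charlie, alpha, delta, delta, echo, delta, golf]
i=0: L=foxtrot=BASE, R=echo -> take RIGHT -> echo
i=1: L=foxtrot, R=charlie=BASE -> take LEFT -> foxtrot
i=2: L=golf, R=alpha=BASE -> take LEFT -> golf
i=3: L=delta R=delta -> agree -> delta
i=4: L=delta R=delta -> agree -> delta
i=5: L=charlie, R=echo=BASE -> take LEFT -> charlie
i=6: L=hotel, R=delta=BASE -> take LEFT -> hotel
i=7: L=golf R=golf -> agree -> golf
Conflict count: 0

Answer: 0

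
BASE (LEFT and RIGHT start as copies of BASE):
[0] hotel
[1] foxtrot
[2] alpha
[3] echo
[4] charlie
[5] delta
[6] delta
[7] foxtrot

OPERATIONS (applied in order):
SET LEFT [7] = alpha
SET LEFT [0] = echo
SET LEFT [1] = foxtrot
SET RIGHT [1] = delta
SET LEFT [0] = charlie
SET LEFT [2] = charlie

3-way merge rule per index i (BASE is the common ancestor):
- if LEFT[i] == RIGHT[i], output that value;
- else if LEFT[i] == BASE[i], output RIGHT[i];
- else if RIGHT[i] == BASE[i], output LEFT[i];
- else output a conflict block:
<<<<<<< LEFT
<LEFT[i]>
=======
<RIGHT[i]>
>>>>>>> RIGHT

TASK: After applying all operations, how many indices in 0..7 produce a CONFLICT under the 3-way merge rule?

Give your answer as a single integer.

Final LEFT:  [charlie, foxtrot, charlie, echo, charlie, delta, delta, alpha]
Final RIGHT: [hotel, delta, alpha, echo, charlie, delta, delta, foxtrot]
i=0: L=charlie, R=hotel=BASE -> take LEFT -> charlie
i=1: L=foxtrot=BASE, R=delta -> take RIGHT -> delta
i=2: L=charlie, R=alpha=BASE -> take LEFT -> charlie
i=3: L=echo R=echo -> agree -> echo
i=4: L=charlie R=charlie -> agree -> charlie
i=5: L=delta R=delta -> agree -> delta
i=6: L=delta R=delta -> agree -> delta
i=7: L=alpha, R=foxtrot=BASE -> take LEFT -> alpha
Conflict count: 0

Answer: 0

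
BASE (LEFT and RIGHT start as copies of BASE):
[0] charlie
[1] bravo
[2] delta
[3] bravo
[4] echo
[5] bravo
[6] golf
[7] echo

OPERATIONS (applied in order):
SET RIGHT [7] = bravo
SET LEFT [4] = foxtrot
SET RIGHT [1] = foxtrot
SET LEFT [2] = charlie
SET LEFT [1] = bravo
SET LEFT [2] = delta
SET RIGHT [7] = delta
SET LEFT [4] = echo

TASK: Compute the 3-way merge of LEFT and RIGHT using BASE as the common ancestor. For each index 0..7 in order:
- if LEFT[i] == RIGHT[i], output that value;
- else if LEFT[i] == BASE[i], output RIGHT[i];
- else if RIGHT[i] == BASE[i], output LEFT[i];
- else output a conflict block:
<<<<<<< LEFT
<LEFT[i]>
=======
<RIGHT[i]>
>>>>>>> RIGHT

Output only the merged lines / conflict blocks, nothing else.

Final LEFT:  [charlie, bravo, delta, bravo, echo, bravo, golf, echo]
Final RIGHT: [charlie, foxtrot, delta, bravo, echo, bravo, golf, delta]
i=0: L=charlie R=charlie -> agree -> charlie
i=1: L=bravo=BASE, R=foxtrot -> take RIGHT -> foxtrot
i=2: L=delta R=delta -> agree -> delta
i=3: L=bravo R=bravo -> agree -> bravo
i=4: L=echo R=echo -> agree -> echo
i=5: L=bravo R=bravo -> agree -> bravo
i=6: L=golf R=golf -> agree -> golf
i=7: L=echo=BASE, R=delta -> take RIGHT -> delta

Answer: charlie
foxtrot
delta
bravo
echo
bravo
golf
delta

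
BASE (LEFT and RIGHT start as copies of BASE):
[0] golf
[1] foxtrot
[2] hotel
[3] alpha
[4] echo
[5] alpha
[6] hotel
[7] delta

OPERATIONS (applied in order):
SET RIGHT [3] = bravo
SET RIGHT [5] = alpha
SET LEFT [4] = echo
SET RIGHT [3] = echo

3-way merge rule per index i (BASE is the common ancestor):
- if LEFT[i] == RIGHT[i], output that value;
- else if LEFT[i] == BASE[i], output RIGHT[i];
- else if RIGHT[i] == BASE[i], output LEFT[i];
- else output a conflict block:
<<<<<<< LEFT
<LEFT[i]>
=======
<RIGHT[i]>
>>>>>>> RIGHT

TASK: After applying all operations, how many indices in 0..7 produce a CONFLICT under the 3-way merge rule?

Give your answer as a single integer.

Final LEFT:  [golf, foxtrot, hotel, alpha, echo, alpha, hotel, delta]
Final RIGHT: [golf, foxtrot, hotel, echo, echo, alpha, hotel, delta]
i=0: L=golf R=golf -> agree -> golf
i=1: L=foxtrot R=foxtrot -> agree -> foxtrot
i=2: L=hotel R=hotel -> agree -> hotel
i=3: L=alpha=BASE, R=echo -> take RIGHT -> echo
i=4: L=echo R=echo -> agree -> echo
i=5: L=alpha R=alpha -> agree -> alpha
i=6: L=hotel R=hotel -> agree -> hotel
i=7: L=delta R=delta -> agree -> delta
Conflict count: 0

Answer: 0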